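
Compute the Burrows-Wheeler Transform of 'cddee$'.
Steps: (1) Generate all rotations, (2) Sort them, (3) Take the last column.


Rotations (sorted):
  0: $cddee -> last char: e
  1: cddee$ -> last char: $
  2: ddee$c -> last char: c
  3: dee$cd -> last char: d
  4: e$cdde -> last char: e
  5: ee$cdd -> last char: d


BWT = e$cded


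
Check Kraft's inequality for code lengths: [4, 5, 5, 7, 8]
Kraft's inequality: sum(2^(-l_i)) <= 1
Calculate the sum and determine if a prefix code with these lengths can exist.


Sum = 2^(-4) + 2^(-5) + 2^(-5) + 2^(-7) + 2^(-8)
    = 0.0625 + 0.03125 + 0.03125 + 0.0078125 + 0.00390625
    = 35/256 = 0.13671875
Since 0.13671875 <= 1, Kraft's inequality IS satisfied.
A prefix code with these lengths CAN exist.

Kraft sum = 0.13671875. Satisfied.


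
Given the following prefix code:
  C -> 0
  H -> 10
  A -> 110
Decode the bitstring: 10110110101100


Decoding step by step:
Bits 10 -> H
Bits 110 -> A
Bits 110 -> A
Bits 10 -> H
Bits 110 -> A
Bits 0 -> C


Decoded message: HAAHAC


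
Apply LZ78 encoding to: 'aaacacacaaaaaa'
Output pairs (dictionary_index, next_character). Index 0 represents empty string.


LZ78 encoding steps:
Dictionary: {0: ''}
Step 1: w='' (idx 0), next='a' -> output (0, 'a'), add 'a' as idx 1
Step 2: w='a' (idx 1), next='a' -> output (1, 'a'), add 'aa' as idx 2
Step 3: w='' (idx 0), next='c' -> output (0, 'c'), add 'c' as idx 3
Step 4: w='a' (idx 1), next='c' -> output (1, 'c'), add 'ac' as idx 4
Step 5: w='ac' (idx 4), next='a' -> output (4, 'a'), add 'aca' as idx 5
Step 6: w='aa' (idx 2), next='a' -> output (2, 'a'), add 'aaa' as idx 6
Step 7: w='aa' (idx 2), end of input -> output (2, '')


Encoded: [(0, 'a'), (1, 'a'), (0, 'c'), (1, 'c'), (4, 'a'), (2, 'a'), (2, '')]


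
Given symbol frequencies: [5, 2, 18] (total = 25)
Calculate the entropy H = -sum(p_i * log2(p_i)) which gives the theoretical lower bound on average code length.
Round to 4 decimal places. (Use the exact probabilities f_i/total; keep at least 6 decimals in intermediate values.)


Per-symbol terms -p_i * log2(p_i) with p_i = f_i/25:
  p = 5/25 = 0.200000: log2(p) = -2.321928, -p*log2(p) = 0.464386
  p = 2/25 = 0.080000: log2(p) = -3.643856, -p*log2(p) = 0.291508
  p = 18/25 = 0.720000: log2(p) = -0.473931, -p*log2(p) = 0.341230
H = 0.464386 + 0.291508 + 0.341230 = 1.097124

H = 1.0971 bits/symbol


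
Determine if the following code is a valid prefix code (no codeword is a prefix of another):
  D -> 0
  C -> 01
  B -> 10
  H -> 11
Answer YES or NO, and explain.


Checking each pair (does one codeword prefix another?):
  D='0' vs C='01': prefix -- VIOLATION

NO -- this is NOT a valid prefix code. D (0) is a prefix of C (01).


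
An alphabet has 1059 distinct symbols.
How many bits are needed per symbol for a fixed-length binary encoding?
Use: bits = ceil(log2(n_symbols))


log2(1059) = 10.0485
Bracket: 2^10 = 1024 < 1059 <= 2^11 = 2048
So ceil(log2(1059)) = 11

bits = ceil(log2(1059)) = ceil(10.0485) = 11 bits


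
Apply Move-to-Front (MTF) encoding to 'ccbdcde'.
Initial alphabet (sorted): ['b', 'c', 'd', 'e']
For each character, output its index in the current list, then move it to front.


MTF encoding:
'c': index 1 in ['b', 'c', 'd', 'e'] -> ['c', 'b', 'd', 'e']
'c': index 0 in ['c', 'b', 'd', 'e'] -> ['c', 'b', 'd', 'e']
'b': index 1 in ['c', 'b', 'd', 'e'] -> ['b', 'c', 'd', 'e']
'd': index 2 in ['b', 'c', 'd', 'e'] -> ['d', 'b', 'c', 'e']
'c': index 2 in ['d', 'b', 'c', 'e'] -> ['c', 'd', 'b', 'e']
'd': index 1 in ['c', 'd', 'b', 'e'] -> ['d', 'c', 'b', 'e']
'e': index 3 in ['d', 'c', 'b', 'e'] -> ['e', 'd', 'c', 'b']


Output: [1, 0, 1, 2, 2, 1, 3]


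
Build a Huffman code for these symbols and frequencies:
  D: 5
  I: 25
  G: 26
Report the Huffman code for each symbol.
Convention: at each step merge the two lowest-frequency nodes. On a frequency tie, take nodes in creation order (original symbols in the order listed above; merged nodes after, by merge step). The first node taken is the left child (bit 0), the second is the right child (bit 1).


Huffman tree construction:
Step 1: Merge D(5) + I(25) = 30
Step 2: Merge G(26) + (D+I)(30) = 56
Read each symbol's code off the tree from the root (left child = 0, right child = 1).

Codes:
  D: 10 (length 2)
  I: 11 (length 2)
  G: 0 (length 1)
Average code length: 86/56 = 1.5357 bits/symbol


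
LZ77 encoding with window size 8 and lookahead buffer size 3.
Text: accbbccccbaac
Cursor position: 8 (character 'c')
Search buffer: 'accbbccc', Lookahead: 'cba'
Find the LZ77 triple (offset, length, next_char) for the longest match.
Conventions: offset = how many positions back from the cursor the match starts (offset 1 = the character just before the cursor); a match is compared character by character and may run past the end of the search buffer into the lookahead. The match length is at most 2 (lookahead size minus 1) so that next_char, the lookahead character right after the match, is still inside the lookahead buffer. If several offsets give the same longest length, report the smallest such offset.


Try each offset into the search buffer:
  offset=1 (pos 7, char 'c'): match length 1
  offset=2 (pos 6, char 'c'): match length 1
  offset=3 (pos 5, char 'c'): match length 1
  offset=4 (pos 4, char 'b'): match length 0
  offset=5 (pos 3, char 'b'): match length 0
  offset=6 (pos 2, char 'c'): match length 2
  offset=7 (pos 1, char 'c'): match length 1
  offset=8 (pos 0, char 'a'): match length 0
Longest match has length 2 at offset 6.
next_char = character at position 8 + 2 = 10 -> 'a'

Best match: offset=6, length=2 (matching 'cb' starting at position 2)
LZ77 triple: (6, 2, 'a')


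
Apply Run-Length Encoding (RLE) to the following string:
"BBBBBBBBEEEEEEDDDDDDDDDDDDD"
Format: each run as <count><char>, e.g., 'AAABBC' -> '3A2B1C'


Scanning runs left to right:
  i=0: run of 'B' x 8 -> '8B'
  i=8: run of 'E' x 6 -> '6E'
  i=14: run of 'D' x 13 -> '13D'

RLE = 8B6E13D


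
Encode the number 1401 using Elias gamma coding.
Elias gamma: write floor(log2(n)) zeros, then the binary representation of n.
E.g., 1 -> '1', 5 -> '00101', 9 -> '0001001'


num_bits = floor(log2(1401)) + 1 = 11
leading_zeros = num_bits - 1 = 10
binary(1401) = 10101111001

Elias gamma(1401) = '0000000000' + '10101111001' = 000000000010101111001 (21 bits)


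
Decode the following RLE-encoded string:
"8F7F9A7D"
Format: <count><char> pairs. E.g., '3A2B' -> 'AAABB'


Expanding each <count><char> pair:
  8F -> 'FFFFFFFF'
  7F -> 'FFFFFFF'
  9A -> 'AAAAAAAAA'
  7D -> 'DDDDDDD'

Decoded = FFFFFFFFFFFFFFFAAAAAAAAADDDDDDD


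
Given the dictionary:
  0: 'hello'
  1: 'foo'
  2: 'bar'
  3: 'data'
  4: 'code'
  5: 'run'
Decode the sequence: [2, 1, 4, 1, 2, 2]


Look up each index in the dictionary:
  2 -> 'bar'
  1 -> 'foo'
  4 -> 'code'
  1 -> 'foo'
  2 -> 'bar'
  2 -> 'bar'

Decoded: "bar foo code foo bar bar"


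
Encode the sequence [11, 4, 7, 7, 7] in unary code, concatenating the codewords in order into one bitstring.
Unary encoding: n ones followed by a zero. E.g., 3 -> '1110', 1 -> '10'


Encode each number as n ones followed by a terminating 0:
  11 -> 111111111110 (12 bits)
  4 -> 11110 (5 bits)
  7 -> 11111110 (8 bits)
  7 -> 11111110 (8 bits)
  7 -> 11111110 (8 bits)
Total length = 12 + 5 + 8 + 8 + 8 = 41 bits.

Unary([11, 4, 7, 7, 7]) = 11111111111011110111111101111111011111110 (41 bits)


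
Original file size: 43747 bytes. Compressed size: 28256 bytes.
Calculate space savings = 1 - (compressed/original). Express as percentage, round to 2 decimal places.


ratio = compressed/original = 28256/43747 = 0.645896
savings = 1 - ratio = 1 - 0.645896 = 0.354104
as a percentage: 0.354104 * 100 = 35.41%

Space savings = 1 - 28256/43747 = 35.41%


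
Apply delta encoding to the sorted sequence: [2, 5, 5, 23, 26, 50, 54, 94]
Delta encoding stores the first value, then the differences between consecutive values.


First value: 2
Deltas:
  5 - 2 = 3
  5 - 5 = 0
  23 - 5 = 18
  26 - 23 = 3
  50 - 26 = 24
  54 - 50 = 4
  94 - 54 = 40


Delta encoded: [2, 3, 0, 18, 3, 24, 4, 40]


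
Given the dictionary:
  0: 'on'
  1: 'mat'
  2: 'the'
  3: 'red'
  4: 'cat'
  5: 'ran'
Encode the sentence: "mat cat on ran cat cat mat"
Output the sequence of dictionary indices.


Look up each word in the dictionary:
  'mat' -> 1
  'cat' -> 4
  'on' -> 0
  'ran' -> 5
  'cat' -> 4
  'cat' -> 4
  'mat' -> 1

Encoded: [1, 4, 0, 5, 4, 4, 1]


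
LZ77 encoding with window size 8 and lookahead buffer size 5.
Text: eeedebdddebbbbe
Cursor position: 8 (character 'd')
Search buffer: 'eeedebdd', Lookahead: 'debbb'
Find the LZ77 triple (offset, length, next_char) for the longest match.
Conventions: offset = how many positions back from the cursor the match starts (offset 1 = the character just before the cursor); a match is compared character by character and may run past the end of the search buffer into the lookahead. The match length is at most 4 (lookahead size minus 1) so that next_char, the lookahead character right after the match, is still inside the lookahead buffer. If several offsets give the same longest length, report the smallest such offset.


Try each offset into the search buffer:
  offset=1 (pos 7, char 'd'): match length 1
  offset=2 (pos 6, char 'd'): match length 1
  offset=3 (pos 5, char 'b'): match length 0
  offset=4 (pos 4, char 'e'): match length 0
  offset=5 (pos 3, char 'd'): match length 3
  offset=6 (pos 2, char 'e'): match length 0
  offset=7 (pos 1, char 'e'): match length 0
  offset=8 (pos 0, char 'e'): match length 0
Longest match has length 3 at offset 5.
next_char = character at position 8 + 3 = 11 -> 'b'

Best match: offset=5, length=3 (matching 'deb' starting at position 3)
LZ77 triple: (5, 3, 'b')


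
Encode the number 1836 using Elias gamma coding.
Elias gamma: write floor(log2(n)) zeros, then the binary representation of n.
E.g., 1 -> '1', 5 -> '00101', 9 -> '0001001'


num_bits = floor(log2(1836)) + 1 = 11
leading_zeros = num_bits - 1 = 10
binary(1836) = 11100101100

Elias gamma(1836) = '0000000000' + '11100101100' = 000000000011100101100 (21 bits)


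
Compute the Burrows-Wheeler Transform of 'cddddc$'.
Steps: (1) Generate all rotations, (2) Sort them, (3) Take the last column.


Rotations (sorted):
  0: $cddddc -> last char: c
  1: c$cdddd -> last char: d
  2: cddddc$ -> last char: $
  3: dc$cddd -> last char: d
  4: ddc$cdd -> last char: d
  5: dddc$cd -> last char: d
  6: ddddc$c -> last char: c


BWT = cd$dddc


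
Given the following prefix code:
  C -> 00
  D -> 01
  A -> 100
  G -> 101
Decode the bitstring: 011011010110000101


Decoding step by step:
Bits 01 -> D
Bits 101 -> G
Bits 101 -> G
Bits 01 -> D
Bits 100 -> A
Bits 00 -> C
Bits 101 -> G


Decoded message: DGGDACG


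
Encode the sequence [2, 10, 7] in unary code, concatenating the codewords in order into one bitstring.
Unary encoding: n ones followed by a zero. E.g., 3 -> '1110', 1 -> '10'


Encode each number as n ones followed by a terminating 0:
  2 -> 110 (3 bits)
  10 -> 11111111110 (11 bits)
  7 -> 11111110 (8 bits)
Total length = 3 + 11 + 8 = 22 bits.

Unary([2, 10, 7]) = 1101111111111011111110 (22 bits)


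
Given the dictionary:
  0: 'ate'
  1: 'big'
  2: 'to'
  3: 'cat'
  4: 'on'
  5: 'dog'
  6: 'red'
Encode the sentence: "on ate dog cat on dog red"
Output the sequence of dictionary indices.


Look up each word in the dictionary:
  'on' -> 4
  'ate' -> 0
  'dog' -> 5
  'cat' -> 3
  'on' -> 4
  'dog' -> 5
  'red' -> 6

Encoded: [4, 0, 5, 3, 4, 5, 6]


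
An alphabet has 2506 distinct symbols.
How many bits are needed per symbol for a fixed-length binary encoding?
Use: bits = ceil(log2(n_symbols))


log2(2506) = 11.2912
Bracket: 2^11 = 2048 < 2506 <= 2^12 = 4096
So ceil(log2(2506)) = 12

bits = ceil(log2(2506)) = ceil(11.2912) = 12 bits


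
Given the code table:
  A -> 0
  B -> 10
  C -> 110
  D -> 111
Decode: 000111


Decoding:
0 -> A
0 -> A
0 -> A
111 -> D


Result: AAAD


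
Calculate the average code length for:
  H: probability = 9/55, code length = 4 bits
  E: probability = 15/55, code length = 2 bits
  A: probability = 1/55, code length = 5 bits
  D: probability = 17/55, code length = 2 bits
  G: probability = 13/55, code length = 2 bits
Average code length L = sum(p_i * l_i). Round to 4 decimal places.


Weighted contributions p_i * l_i:
  H: (9/55) * 4 = 36/55
  E: (15/55) * 2 = 30/55
  A: (1/55) * 5 = 5/55
  D: (17/55) * 2 = 34/55
  G: (13/55) * 2 = 26/55
Sum = (36 + 30 + 5 + 34 + 26)/55 = 131/55

L = 131/55 = 2.3818 bits/symbol


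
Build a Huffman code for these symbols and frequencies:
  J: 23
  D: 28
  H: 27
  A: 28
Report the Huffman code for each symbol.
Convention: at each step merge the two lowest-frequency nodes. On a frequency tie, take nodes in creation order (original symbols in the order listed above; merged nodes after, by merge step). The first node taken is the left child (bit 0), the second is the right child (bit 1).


Huffman tree construction:
Step 1: Merge J(23) + H(27) = 50
Step 2: Merge D(28) + A(28) = 56
Step 3: Merge (J+H)(50) + (D+A)(56) = 106
Read each symbol's code off the tree from the root (left child = 0, right child = 1).

Codes:
  J: 00 (length 2)
  D: 10 (length 2)
  H: 01 (length 2)
  A: 11 (length 2)
Average code length: 212/106 = 2.0000 bits/symbol


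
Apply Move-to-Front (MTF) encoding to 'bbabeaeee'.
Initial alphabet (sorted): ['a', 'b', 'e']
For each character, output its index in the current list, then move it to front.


MTF encoding:
'b': index 1 in ['a', 'b', 'e'] -> ['b', 'a', 'e']
'b': index 0 in ['b', 'a', 'e'] -> ['b', 'a', 'e']
'a': index 1 in ['b', 'a', 'e'] -> ['a', 'b', 'e']
'b': index 1 in ['a', 'b', 'e'] -> ['b', 'a', 'e']
'e': index 2 in ['b', 'a', 'e'] -> ['e', 'b', 'a']
'a': index 2 in ['e', 'b', 'a'] -> ['a', 'e', 'b']
'e': index 1 in ['a', 'e', 'b'] -> ['e', 'a', 'b']
'e': index 0 in ['e', 'a', 'b'] -> ['e', 'a', 'b']
'e': index 0 in ['e', 'a', 'b'] -> ['e', 'a', 'b']


Output: [1, 0, 1, 1, 2, 2, 1, 0, 0]


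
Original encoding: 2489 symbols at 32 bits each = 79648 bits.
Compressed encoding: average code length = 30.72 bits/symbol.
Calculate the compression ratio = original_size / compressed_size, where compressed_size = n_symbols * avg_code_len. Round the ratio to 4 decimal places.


original_size = n_symbols * orig_bits = 2489 * 32 = 79648 bits
compressed_size = n_symbols * avg_code_len = 2489 * 30.72 = 76462.08 bits
ratio = original_size / compressed_size = 79648 / 76462.08 = 1.0417

Compression ratio = 1.0417


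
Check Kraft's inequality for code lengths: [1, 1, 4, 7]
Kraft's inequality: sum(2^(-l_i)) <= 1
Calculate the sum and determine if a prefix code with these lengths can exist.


Sum = 2^(-1) + 2^(-1) + 2^(-4) + 2^(-7)
    = 0.5 + 0.5 + 0.0625 + 0.0078125
    = 137/128 = 1.0703125
Since 1.0703125 > 1, Kraft's inequality is NOT satisfied.
A prefix code with these lengths CANNOT exist.

Kraft sum = 1.0703125. Not satisfied.


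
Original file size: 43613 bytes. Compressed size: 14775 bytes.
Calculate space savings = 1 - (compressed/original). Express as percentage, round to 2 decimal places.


ratio = compressed/original = 14775/43613 = 0.338775
savings = 1 - ratio = 1 - 0.338775 = 0.661225
as a percentage: 0.661225 * 100 = 66.12%

Space savings = 1 - 14775/43613 = 66.12%


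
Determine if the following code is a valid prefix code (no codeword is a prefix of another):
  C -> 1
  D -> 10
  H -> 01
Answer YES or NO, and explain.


Checking each pair (does one codeword prefix another?):
  C='1' vs D='10': prefix -- VIOLATION

NO -- this is NOT a valid prefix code. C (1) is a prefix of D (10).


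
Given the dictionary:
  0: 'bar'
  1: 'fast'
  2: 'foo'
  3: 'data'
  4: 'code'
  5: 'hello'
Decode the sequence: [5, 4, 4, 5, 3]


Look up each index in the dictionary:
  5 -> 'hello'
  4 -> 'code'
  4 -> 'code'
  5 -> 'hello'
  3 -> 'data'

Decoded: "hello code code hello data"


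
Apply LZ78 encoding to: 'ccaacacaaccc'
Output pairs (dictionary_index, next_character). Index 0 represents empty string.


LZ78 encoding steps:
Dictionary: {0: ''}
Step 1: w='' (idx 0), next='c' -> output (0, 'c'), add 'c' as idx 1
Step 2: w='c' (idx 1), next='a' -> output (1, 'a'), add 'ca' as idx 2
Step 3: w='' (idx 0), next='a' -> output (0, 'a'), add 'a' as idx 3
Step 4: w='ca' (idx 2), next='c' -> output (2, 'c'), add 'cac' as idx 4
Step 5: w='a' (idx 3), next='a' -> output (3, 'a'), add 'aa' as idx 5
Step 6: w='c' (idx 1), next='c' -> output (1, 'c'), add 'cc' as idx 6
Step 7: w='c' (idx 1), end of input -> output (1, '')


Encoded: [(0, 'c'), (1, 'a'), (0, 'a'), (2, 'c'), (3, 'a'), (1, 'c'), (1, '')]


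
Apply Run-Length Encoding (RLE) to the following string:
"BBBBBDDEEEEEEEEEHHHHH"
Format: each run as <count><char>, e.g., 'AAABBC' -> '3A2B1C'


Scanning runs left to right:
  i=0: run of 'B' x 5 -> '5B'
  i=5: run of 'D' x 2 -> '2D'
  i=7: run of 'E' x 9 -> '9E'
  i=16: run of 'H' x 5 -> '5H'

RLE = 5B2D9E5H


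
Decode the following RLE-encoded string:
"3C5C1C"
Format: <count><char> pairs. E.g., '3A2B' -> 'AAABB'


Expanding each <count><char> pair:
  3C -> 'CCC'
  5C -> 'CCCCC'
  1C -> 'C'

Decoded = CCCCCCCCC


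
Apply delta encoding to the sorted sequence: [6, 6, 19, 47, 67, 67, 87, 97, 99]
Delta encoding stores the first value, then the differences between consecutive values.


First value: 6
Deltas:
  6 - 6 = 0
  19 - 6 = 13
  47 - 19 = 28
  67 - 47 = 20
  67 - 67 = 0
  87 - 67 = 20
  97 - 87 = 10
  99 - 97 = 2


Delta encoded: [6, 0, 13, 28, 20, 0, 20, 10, 2]


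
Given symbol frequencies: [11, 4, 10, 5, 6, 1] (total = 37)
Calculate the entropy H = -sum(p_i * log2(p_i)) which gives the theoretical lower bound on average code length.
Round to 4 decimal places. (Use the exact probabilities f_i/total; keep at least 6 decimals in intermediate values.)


Per-symbol terms -p_i * log2(p_i) with p_i = f_i/37:
  p = 11/37 = 0.297297: log2(p) = -1.750022, -p*log2(p) = 0.520277
  p = 4/37 = 0.108108: log2(p) = -3.209453, -p*log2(p) = 0.346968
  p = 10/37 = 0.270270: log2(p) = -1.887525, -p*log2(p) = 0.510142
  p = 5/37 = 0.135135: log2(p) = -2.887525, -p*log2(p) = 0.390206
  p = 6/37 = 0.162162: log2(p) = -2.624491, -p*log2(p) = 0.425593
  p = 1/37 = 0.027027: log2(p) = -5.209453, -p*log2(p) = 0.140796
H = 0.520277 + 0.346968 + 0.510142 + 0.390206 + 0.425593 + 0.140796 = 2.333982

H = 2.334 bits/symbol


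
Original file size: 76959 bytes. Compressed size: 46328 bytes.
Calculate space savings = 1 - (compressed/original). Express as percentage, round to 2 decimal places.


ratio = compressed/original = 46328/76959 = 0.601983
savings = 1 - ratio = 1 - 0.601983 = 0.398017
as a percentage: 0.398017 * 100 = 39.8%

Space savings = 1 - 46328/76959 = 39.8%


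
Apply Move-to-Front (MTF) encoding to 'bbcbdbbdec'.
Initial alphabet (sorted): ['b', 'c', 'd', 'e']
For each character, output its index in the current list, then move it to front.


MTF encoding:
'b': index 0 in ['b', 'c', 'd', 'e'] -> ['b', 'c', 'd', 'e']
'b': index 0 in ['b', 'c', 'd', 'e'] -> ['b', 'c', 'd', 'e']
'c': index 1 in ['b', 'c', 'd', 'e'] -> ['c', 'b', 'd', 'e']
'b': index 1 in ['c', 'b', 'd', 'e'] -> ['b', 'c', 'd', 'e']
'd': index 2 in ['b', 'c', 'd', 'e'] -> ['d', 'b', 'c', 'e']
'b': index 1 in ['d', 'b', 'c', 'e'] -> ['b', 'd', 'c', 'e']
'b': index 0 in ['b', 'd', 'c', 'e'] -> ['b', 'd', 'c', 'e']
'd': index 1 in ['b', 'd', 'c', 'e'] -> ['d', 'b', 'c', 'e']
'e': index 3 in ['d', 'b', 'c', 'e'] -> ['e', 'd', 'b', 'c']
'c': index 3 in ['e', 'd', 'b', 'c'] -> ['c', 'e', 'd', 'b']


Output: [0, 0, 1, 1, 2, 1, 0, 1, 3, 3]


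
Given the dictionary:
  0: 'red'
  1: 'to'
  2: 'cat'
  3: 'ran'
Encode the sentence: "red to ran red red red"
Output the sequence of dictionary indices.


Look up each word in the dictionary:
  'red' -> 0
  'to' -> 1
  'ran' -> 3
  'red' -> 0
  'red' -> 0
  'red' -> 0

Encoded: [0, 1, 3, 0, 0, 0]


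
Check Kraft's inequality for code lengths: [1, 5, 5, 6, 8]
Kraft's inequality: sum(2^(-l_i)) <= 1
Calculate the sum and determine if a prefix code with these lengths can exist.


Sum = 2^(-1) + 2^(-5) + 2^(-5) + 2^(-6) + 2^(-8)
    = 0.5 + 0.03125 + 0.03125 + 0.015625 + 0.00390625
    = 149/256 = 0.58203125
Since 0.58203125 <= 1, Kraft's inequality IS satisfied.
A prefix code with these lengths CAN exist.

Kraft sum = 0.58203125. Satisfied.


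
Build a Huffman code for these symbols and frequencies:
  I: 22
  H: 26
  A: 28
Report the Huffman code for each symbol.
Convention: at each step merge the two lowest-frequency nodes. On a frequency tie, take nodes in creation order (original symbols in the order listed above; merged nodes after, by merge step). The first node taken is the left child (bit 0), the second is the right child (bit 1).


Huffman tree construction:
Step 1: Merge I(22) + H(26) = 48
Step 2: Merge A(28) + (I+H)(48) = 76
Read each symbol's code off the tree from the root (left child = 0, right child = 1).

Codes:
  I: 10 (length 2)
  H: 11 (length 2)
  A: 0 (length 1)
Average code length: 124/76 = 1.6316 bits/symbol


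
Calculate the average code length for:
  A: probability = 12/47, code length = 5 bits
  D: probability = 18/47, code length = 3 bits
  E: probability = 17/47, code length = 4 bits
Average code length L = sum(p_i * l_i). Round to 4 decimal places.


Weighted contributions p_i * l_i:
  A: (12/47) * 5 = 60/47
  D: (18/47) * 3 = 54/47
  E: (17/47) * 4 = 68/47
Sum = (60 + 54 + 68)/47 = 182/47

L = 182/47 = 3.8723 bits/symbol


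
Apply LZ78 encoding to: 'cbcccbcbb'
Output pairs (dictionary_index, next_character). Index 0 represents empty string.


LZ78 encoding steps:
Dictionary: {0: ''}
Step 1: w='' (idx 0), next='c' -> output (0, 'c'), add 'c' as idx 1
Step 2: w='' (idx 0), next='b' -> output (0, 'b'), add 'b' as idx 2
Step 3: w='c' (idx 1), next='c' -> output (1, 'c'), add 'cc' as idx 3
Step 4: w='c' (idx 1), next='b' -> output (1, 'b'), add 'cb' as idx 4
Step 5: w='cb' (idx 4), next='b' -> output (4, 'b'), add 'cbb' as idx 5


Encoded: [(0, 'c'), (0, 'b'), (1, 'c'), (1, 'b'), (4, 'b')]


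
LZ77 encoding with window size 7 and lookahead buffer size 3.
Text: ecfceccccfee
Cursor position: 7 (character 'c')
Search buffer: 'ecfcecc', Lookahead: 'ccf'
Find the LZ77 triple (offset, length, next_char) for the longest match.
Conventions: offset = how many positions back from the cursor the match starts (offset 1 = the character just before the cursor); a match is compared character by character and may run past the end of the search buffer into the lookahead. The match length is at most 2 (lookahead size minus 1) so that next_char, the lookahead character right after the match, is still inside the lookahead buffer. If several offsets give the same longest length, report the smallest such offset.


Try each offset into the search buffer:
  offset=1 (pos 6, char 'c'): match length 2
  offset=2 (pos 5, char 'c'): match length 2
  offset=3 (pos 4, char 'e'): match length 0
  offset=4 (pos 3, char 'c'): match length 1
  offset=5 (pos 2, char 'f'): match length 0
  offset=6 (pos 1, char 'c'): match length 1
  offset=7 (pos 0, char 'e'): match length 0
Longest match has length 2, found at offsets 1, 2; take the smallest, offset 1.
next_char = character at position 7 + 2 = 9 -> 'f'

Best match: offset=1, length=2 (matching 'cc' starting at position 6)
LZ77 triple: (1, 2, 'f')


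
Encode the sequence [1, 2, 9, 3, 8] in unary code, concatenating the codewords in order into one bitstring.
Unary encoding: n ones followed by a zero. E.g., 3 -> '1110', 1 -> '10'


Encode each number as n ones followed by a terminating 0:
  1 -> 10 (2 bits)
  2 -> 110 (3 bits)
  9 -> 1111111110 (10 bits)
  3 -> 1110 (4 bits)
  8 -> 111111110 (9 bits)
Total length = 2 + 3 + 10 + 4 + 9 = 28 bits.

Unary([1, 2, 9, 3, 8]) = 1011011111111101110111111110 (28 bits)


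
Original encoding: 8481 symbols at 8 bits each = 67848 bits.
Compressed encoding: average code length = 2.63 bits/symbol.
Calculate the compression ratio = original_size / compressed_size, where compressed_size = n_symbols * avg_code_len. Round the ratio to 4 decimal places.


original_size = n_symbols * orig_bits = 8481 * 8 = 67848 bits
compressed_size = n_symbols * avg_code_len = 8481 * 2.63 = 22305.03 bits
ratio = original_size / compressed_size = 67848 / 22305.03 = 3.0418

Compression ratio = 3.0418


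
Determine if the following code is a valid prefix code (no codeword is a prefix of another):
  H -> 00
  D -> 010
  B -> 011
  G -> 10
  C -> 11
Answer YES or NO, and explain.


Checking each pair (does one codeword prefix another?):
  H='00' vs D='010': no prefix
  H='00' vs B='011': no prefix
  H='00' vs G='10': no prefix
  H='00' vs C='11': no prefix
  D='010' vs H='00': no prefix
  D='010' vs B='011': no prefix
  D='010' vs G='10': no prefix
  D='010' vs C='11': no prefix
  B='011' vs H='00': no prefix
  B='011' vs D='010': no prefix
  B='011' vs G='10': no prefix
  B='011' vs C='11': no prefix
  G='10' vs H='00': no prefix
  G='10' vs D='010': no prefix
  G='10' vs B='011': no prefix
  G='10' vs C='11': no prefix
  C='11' vs H='00': no prefix
  C='11' vs D='010': no prefix
  C='11' vs B='011': no prefix
  C='11' vs G='10': no prefix
No violation found over all pairs.

YES -- this is a valid prefix code. No codeword is a prefix of any other codeword.


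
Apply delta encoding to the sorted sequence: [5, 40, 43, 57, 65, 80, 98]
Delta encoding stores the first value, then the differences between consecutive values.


First value: 5
Deltas:
  40 - 5 = 35
  43 - 40 = 3
  57 - 43 = 14
  65 - 57 = 8
  80 - 65 = 15
  98 - 80 = 18


Delta encoded: [5, 35, 3, 14, 8, 15, 18]


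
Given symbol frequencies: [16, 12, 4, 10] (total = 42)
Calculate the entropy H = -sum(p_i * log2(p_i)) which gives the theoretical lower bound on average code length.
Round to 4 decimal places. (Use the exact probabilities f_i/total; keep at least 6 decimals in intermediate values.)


Per-symbol terms -p_i * log2(p_i) with p_i = f_i/42:
  p = 16/42 = 0.380952: log2(p) = -1.392317, -p*log2(p) = 0.530407
  p = 12/42 = 0.285714: log2(p) = -1.807355, -p*log2(p) = 0.516387
  p = 4/42 = 0.095238: log2(p) = -3.392317, -p*log2(p) = 0.323078
  p = 10/42 = 0.238095: log2(p) = -2.070389, -p*log2(p) = 0.492950
H = 0.530407 + 0.516387 + 0.323078 + 0.492950 = 1.862822

H = 1.8628 bits/symbol


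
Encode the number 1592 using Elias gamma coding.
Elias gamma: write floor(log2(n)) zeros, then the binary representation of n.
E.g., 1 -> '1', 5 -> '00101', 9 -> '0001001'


num_bits = floor(log2(1592)) + 1 = 11
leading_zeros = num_bits - 1 = 10
binary(1592) = 11000111000

Elias gamma(1592) = '0000000000' + '11000111000' = 000000000011000111000 (21 bits)


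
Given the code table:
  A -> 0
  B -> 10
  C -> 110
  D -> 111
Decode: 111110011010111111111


Decoding:
111 -> D
110 -> C
0 -> A
110 -> C
10 -> B
111 -> D
111 -> D
111 -> D


Result: DCACBDDD


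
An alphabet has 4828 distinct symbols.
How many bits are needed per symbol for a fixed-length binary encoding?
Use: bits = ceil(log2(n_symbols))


log2(4828) = 12.2372
Bracket: 2^12 = 4096 < 4828 <= 2^13 = 8192
So ceil(log2(4828)) = 13

bits = ceil(log2(4828)) = ceil(12.2372) = 13 bits


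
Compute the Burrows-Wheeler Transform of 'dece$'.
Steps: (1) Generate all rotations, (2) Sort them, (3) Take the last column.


Rotations (sorted):
  0: $dece -> last char: e
  1: ce$de -> last char: e
  2: dece$ -> last char: $
  3: e$dec -> last char: c
  4: ece$d -> last char: d


BWT = ee$cd


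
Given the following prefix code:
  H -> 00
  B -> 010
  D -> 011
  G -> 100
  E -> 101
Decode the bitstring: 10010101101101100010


Decoding step by step:
Bits 100 -> G
Bits 101 -> E
Bits 011 -> D
Bits 011 -> D
Bits 011 -> D
Bits 00 -> H
Bits 010 -> B


Decoded message: GEDDDHB


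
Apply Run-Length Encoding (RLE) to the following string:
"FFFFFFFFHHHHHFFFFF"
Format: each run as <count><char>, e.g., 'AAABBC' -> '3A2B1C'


Scanning runs left to right:
  i=0: run of 'F' x 8 -> '8F'
  i=8: run of 'H' x 5 -> '5H'
  i=13: run of 'F' x 5 -> '5F'

RLE = 8F5H5F


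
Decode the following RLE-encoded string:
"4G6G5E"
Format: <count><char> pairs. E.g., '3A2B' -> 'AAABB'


Expanding each <count><char> pair:
  4G -> 'GGGG'
  6G -> 'GGGGGG'
  5E -> 'EEEEE'

Decoded = GGGGGGGGGGEEEEE


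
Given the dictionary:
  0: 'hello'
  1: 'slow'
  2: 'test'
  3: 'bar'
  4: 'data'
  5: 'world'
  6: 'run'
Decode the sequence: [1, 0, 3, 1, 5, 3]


Look up each index in the dictionary:
  1 -> 'slow'
  0 -> 'hello'
  3 -> 'bar'
  1 -> 'slow'
  5 -> 'world'
  3 -> 'bar'

Decoded: "slow hello bar slow world bar"


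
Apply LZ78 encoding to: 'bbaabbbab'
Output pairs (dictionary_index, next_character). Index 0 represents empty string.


LZ78 encoding steps:
Dictionary: {0: ''}
Step 1: w='' (idx 0), next='b' -> output (0, 'b'), add 'b' as idx 1
Step 2: w='b' (idx 1), next='a' -> output (1, 'a'), add 'ba' as idx 2
Step 3: w='' (idx 0), next='a' -> output (0, 'a'), add 'a' as idx 3
Step 4: w='b' (idx 1), next='b' -> output (1, 'b'), add 'bb' as idx 4
Step 5: w='ba' (idx 2), next='b' -> output (2, 'b'), add 'bab' as idx 5


Encoded: [(0, 'b'), (1, 'a'), (0, 'a'), (1, 'b'), (2, 'b')]


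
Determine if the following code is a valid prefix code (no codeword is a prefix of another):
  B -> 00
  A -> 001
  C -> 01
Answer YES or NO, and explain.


Checking each pair (does one codeword prefix another?):
  B='00' vs A='001': prefix -- VIOLATION

NO -- this is NOT a valid prefix code. B (00) is a prefix of A (001).


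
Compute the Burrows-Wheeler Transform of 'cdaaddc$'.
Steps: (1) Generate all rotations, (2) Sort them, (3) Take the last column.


Rotations (sorted):
  0: $cdaaddc -> last char: c
  1: aaddc$cd -> last char: d
  2: addc$cda -> last char: a
  3: c$cdaadd -> last char: d
  4: cdaaddc$ -> last char: $
  5: daaddc$c -> last char: c
  6: dc$cdaad -> last char: d
  7: ddc$cdaa -> last char: a


BWT = cdad$cda


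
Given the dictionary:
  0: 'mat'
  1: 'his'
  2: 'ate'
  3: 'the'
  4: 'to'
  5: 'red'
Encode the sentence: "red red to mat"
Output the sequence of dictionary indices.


Look up each word in the dictionary:
  'red' -> 5
  'red' -> 5
  'to' -> 4
  'mat' -> 0

Encoded: [5, 5, 4, 0]


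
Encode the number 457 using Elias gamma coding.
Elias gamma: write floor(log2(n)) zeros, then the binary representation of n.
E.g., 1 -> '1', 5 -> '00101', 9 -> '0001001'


num_bits = floor(log2(457)) + 1 = 9
leading_zeros = num_bits - 1 = 8
binary(457) = 111001001

Elias gamma(457) = '00000000' + '111001001' = 00000000111001001 (17 bits)


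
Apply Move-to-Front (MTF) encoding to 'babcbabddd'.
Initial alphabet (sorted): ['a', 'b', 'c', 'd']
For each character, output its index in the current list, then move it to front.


MTF encoding:
'b': index 1 in ['a', 'b', 'c', 'd'] -> ['b', 'a', 'c', 'd']
'a': index 1 in ['b', 'a', 'c', 'd'] -> ['a', 'b', 'c', 'd']
'b': index 1 in ['a', 'b', 'c', 'd'] -> ['b', 'a', 'c', 'd']
'c': index 2 in ['b', 'a', 'c', 'd'] -> ['c', 'b', 'a', 'd']
'b': index 1 in ['c', 'b', 'a', 'd'] -> ['b', 'c', 'a', 'd']
'a': index 2 in ['b', 'c', 'a', 'd'] -> ['a', 'b', 'c', 'd']
'b': index 1 in ['a', 'b', 'c', 'd'] -> ['b', 'a', 'c', 'd']
'd': index 3 in ['b', 'a', 'c', 'd'] -> ['d', 'b', 'a', 'c']
'd': index 0 in ['d', 'b', 'a', 'c'] -> ['d', 'b', 'a', 'c']
'd': index 0 in ['d', 'b', 'a', 'c'] -> ['d', 'b', 'a', 'c']


Output: [1, 1, 1, 2, 1, 2, 1, 3, 0, 0]


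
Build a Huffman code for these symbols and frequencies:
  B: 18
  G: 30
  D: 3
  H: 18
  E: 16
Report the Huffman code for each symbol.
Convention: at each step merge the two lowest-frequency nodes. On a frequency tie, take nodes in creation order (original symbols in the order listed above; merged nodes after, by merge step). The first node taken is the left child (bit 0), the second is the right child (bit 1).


Huffman tree construction:
Step 1: Merge D(3) + E(16) = 19
Step 2: Merge B(18) + H(18) = 36
Step 3: Merge (D+E)(19) + G(30) = 49
Step 4: Merge (B+H)(36) + ((D+E)+G)(49) = 85
Read each symbol's code off the tree from the root (left child = 0, right child = 1).

Codes:
  B: 00 (length 2)
  G: 11 (length 2)
  D: 100 (length 3)
  H: 01 (length 2)
  E: 101 (length 3)
Average code length: 189/85 = 2.2235 bits/symbol


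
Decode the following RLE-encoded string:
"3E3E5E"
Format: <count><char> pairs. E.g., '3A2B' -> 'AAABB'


Expanding each <count><char> pair:
  3E -> 'EEE'
  3E -> 'EEE'
  5E -> 'EEEEE'

Decoded = EEEEEEEEEEE


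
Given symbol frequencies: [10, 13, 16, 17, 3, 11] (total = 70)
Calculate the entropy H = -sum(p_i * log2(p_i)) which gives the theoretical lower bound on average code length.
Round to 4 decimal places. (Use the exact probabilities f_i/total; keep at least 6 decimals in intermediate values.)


Per-symbol terms -p_i * log2(p_i) with p_i = f_i/70:
  p = 10/70 = 0.142857: log2(p) = -2.807355, -p*log2(p) = 0.401051
  p = 13/70 = 0.185714: log2(p) = -2.428843, -p*log2(p) = 0.451071
  p = 16/70 = 0.228571: log2(p) = -2.129283, -p*log2(p) = 0.486693
  p = 17/70 = 0.242857: log2(p) = -2.041820, -p*log2(p) = 0.495871
  p = 3/70 = 0.042857: log2(p) = -4.544321, -p*log2(p) = 0.194757
  p = 11/70 = 0.157143: log2(p) = -2.669851, -p*log2(p) = 0.419548
H = 0.401051 + 0.451071 + 0.486693 + 0.495871 + 0.194757 + 0.419548 = 2.448991

H = 2.449 bits/symbol


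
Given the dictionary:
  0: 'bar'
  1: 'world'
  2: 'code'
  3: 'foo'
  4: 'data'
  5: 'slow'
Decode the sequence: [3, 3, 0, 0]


Look up each index in the dictionary:
  3 -> 'foo'
  3 -> 'foo'
  0 -> 'bar'
  0 -> 'bar'

Decoded: "foo foo bar bar"


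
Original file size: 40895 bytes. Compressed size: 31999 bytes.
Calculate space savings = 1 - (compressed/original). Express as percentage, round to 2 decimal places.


ratio = compressed/original = 31999/40895 = 0.782467
savings = 1 - ratio = 1 - 0.782467 = 0.217533
as a percentage: 0.217533 * 100 = 21.75%

Space savings = 1 - 31999/40895 = 21.75%


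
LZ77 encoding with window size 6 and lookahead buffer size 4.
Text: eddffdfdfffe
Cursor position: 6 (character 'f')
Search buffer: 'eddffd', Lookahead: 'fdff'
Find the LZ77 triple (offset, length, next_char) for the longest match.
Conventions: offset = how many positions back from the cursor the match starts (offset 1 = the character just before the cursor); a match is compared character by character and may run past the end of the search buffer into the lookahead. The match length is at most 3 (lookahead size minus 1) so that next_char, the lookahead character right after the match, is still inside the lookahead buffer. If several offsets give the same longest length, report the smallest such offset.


Try each offset into the search buffer:
  offset=1 (pos 5, char 'd'): match length 0
  offset=2 (pos 4, char 'f'): match length 3
  offset=3 (pos 3, char 'f'): match length 1
  offset=4 (pos 2, char 'd'): match length 0
  offset=5 (pos 1, char 'd'): match length 0
  offset=6 (pos 0, char 'e'): match length 0
Longest match has length 3 at offset 2.
next_char = character at position 6 + 3 = 9 -> 'f'

Best match: offset=2, length=3 (matching 'fdf' starting at position 4)
LZ77 triple: (2, 3, 'f')


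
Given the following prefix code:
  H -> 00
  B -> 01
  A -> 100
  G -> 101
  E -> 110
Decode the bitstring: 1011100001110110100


Decoding step by step:
Bits 101 -> G
Bits 110 -> E
Bits 00 -> H
Bits 01 -> B
Bits 110 -> E
Bits 110 -> E
Bits 100 -> A


Decoded message: GEHBEEA


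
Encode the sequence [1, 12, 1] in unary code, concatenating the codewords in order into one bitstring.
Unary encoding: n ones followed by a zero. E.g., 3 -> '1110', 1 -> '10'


Encode each number as n ones followed by a terminating 0:
  1 -> 10 (2 bits)
  12 -> 1111111111110 (13 bits)
  1 -> 10 (2 bits)
Total length = 2 + 13 + 2 = 17 bits.

Unary([1, 12, 1]) = 10111111111111010 (17 bits)


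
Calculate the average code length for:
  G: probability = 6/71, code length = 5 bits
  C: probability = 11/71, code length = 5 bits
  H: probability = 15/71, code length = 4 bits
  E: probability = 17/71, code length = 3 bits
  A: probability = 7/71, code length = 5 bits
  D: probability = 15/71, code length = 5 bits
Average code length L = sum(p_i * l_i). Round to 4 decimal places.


Weighted contributions p_i * l_i:
  G: (6/71) * 5 = 30/71
  C: (11/71) * 5 = 55/71
  H: (15/71) * 4 = 60/71
  E: (17/71) * 3 = 51/71
  A: (7/71) * 5 = 35/71
  D: (15/71) * 5 = 75/71
Sum = (30 + 55 + 60 + 51 + 35 + 75)/71 = 306/71

L = 306/71 = 4.3099 bits/symbol


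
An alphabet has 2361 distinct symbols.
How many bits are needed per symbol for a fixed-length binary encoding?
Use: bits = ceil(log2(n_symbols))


log2(2361) = 11.2052
Bracket: 2^11 = 2048 < 2361 <= 2^12 = 4096
So ceil(log2(2361)) = 12

bits = ceil(log2(2361)) = ceil(11.2052) = 12 bits


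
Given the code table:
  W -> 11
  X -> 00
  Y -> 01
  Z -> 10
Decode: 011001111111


Decoding:
01 -> Y
10 -> Z
01 -> Y
11 -> W
11 -> W
11 -> W


Result: YZYWWW


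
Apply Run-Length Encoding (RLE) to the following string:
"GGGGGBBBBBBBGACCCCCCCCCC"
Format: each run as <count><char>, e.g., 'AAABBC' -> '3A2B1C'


Scanning runs left to right:
  i=0: run of 'G' x 5 -> '5G'
  i=5: run of 'B' x 7 -> '7B'
  i=12: run of 'G' x 1 -> '1G'
  i=13: run of 'A' x 1 -> '1A'
  i=14: run of 'C' x 10 -> '10C'

RLE = 5G7B1G1A10C


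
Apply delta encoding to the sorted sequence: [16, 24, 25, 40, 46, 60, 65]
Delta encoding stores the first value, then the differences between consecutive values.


First value: 16
Deltas:
  24 - 16 = 8
  25 - 24 = 1
  40 - 25 = 15
  46 - 40 = 6
  60 - 46 = 14
  65 - 60 = 5


Delta encoded: [16, 8, 1, 15, 6, 14, 5]


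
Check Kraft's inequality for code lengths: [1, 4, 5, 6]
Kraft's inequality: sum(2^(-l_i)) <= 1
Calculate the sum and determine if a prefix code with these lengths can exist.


Sum = 2^(-1) + 2^(-4) + 2^(-5) + 2^(-6)
    = 0.5 + 0.0625 + 0.03125 + 0.015625
    = 39/64 = 0.609375
Since 0.609375 <= 1, Kraft's inequality IS satisfied.
A prefix code with these lengths CAN exist.

Kraft sum = 0.609375. Satisfied.


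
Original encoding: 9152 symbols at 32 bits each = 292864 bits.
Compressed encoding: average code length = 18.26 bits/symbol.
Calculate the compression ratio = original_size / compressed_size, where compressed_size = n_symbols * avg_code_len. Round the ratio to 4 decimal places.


original_size = n_symbols * orig_bits = 9152 * 32 = 292864 bits
compressed_size = n_symbols * avg_code_len = 9152 * 18.26 = 167115.52 bits
ratio = original_size / compressed_size = 292864 / 167115.52 = 1.7525

Compression ratio = 1.7525


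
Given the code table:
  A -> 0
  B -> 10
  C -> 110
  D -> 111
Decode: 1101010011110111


Decoding:
110 -> C
10 -> B
10 -> B
0 -> A
111 -> D
10 -> B
111 -> D


Result: CBBADBD


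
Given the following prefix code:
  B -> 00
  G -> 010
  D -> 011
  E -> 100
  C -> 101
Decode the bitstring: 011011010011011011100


Decoding step by step:
Bits 011 -> D
Bits 011 -> D
Bits 010 -> G
Bits 011 -> D
Bits 011 -> D
Bits 011 -> D
Bits 100 -> E


Decoded message: DDGDDDE


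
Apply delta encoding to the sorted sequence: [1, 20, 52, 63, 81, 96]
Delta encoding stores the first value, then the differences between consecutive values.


First value: 1
Deltas:
  20 - 1 = 19
  52 - 20 = 32
  63 - 52 = 11
  81 - 63 = 18
  96 - 81 = 15


Delta encoded: [1, 19, 32, 11, 18, 15]


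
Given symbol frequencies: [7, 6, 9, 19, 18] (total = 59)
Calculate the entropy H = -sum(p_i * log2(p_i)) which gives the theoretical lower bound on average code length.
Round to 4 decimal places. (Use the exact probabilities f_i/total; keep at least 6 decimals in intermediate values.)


Per-symbol terms -p_i * log2(p_i) with p_i = f_i/59:
  p = 7/59 = 0.118644: log2(p) = -3.075288, -p*log2(p) = 0.364865
  p = 6/59 = 0.101695: log2(p) = -3.297681, -p*log2(p) = 0.335357
  p = 9/59 = 0.152542: log2(p) = -2.712718, -p*log2(p) = 0.413804
  p = 19/59 = 0.322034: log2(p) = -1.634716, -p*log2(p) = 0.526434
  p = 18/59 = 0.305085: log2(p) = -1.712718, -p*log2(p) = 0.522524
H = 0.364865 + 0.335357 + 0.413804 + 0.526434 + 0.522524 = 2.162984

H = 2.163 bits/symbol
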